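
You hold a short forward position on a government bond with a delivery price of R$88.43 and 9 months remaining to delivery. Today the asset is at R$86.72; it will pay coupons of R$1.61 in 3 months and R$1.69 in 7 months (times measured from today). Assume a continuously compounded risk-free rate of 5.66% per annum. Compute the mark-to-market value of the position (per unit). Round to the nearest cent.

PV(remaining coupons) I = 1.61·e^(−0.0566·3/12) + 1.69·e^(−0.0566·7/12) = 3.2225
Current forward F = (S − I)·e^(rT) = (86.72 − 3.2225)·e^(0.0566·9/12) = 83.4975 × 1.043364 = 87.1183
Value (long) = (F − K)·e^(−rT) = (87.1183 − 88.43) × 0.958438 = -1.2572
Short position value = −(long value) = R$1.26

R$1.26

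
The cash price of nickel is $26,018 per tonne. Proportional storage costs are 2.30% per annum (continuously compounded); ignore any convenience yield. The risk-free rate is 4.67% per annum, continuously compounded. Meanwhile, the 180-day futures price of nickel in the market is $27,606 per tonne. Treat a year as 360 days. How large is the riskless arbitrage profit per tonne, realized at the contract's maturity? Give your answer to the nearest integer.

$665 per tonne

Fair futures: F* = S·e^(carry·T), with carry = (r + u) = 0.0467 + 0.0230 = 0.0697
F* = 26018 · e^(0.0697 × 180/360) = 26018 · e^0.034850 = 26018 × 1.035464 = $26940.7024
Market $27606 > fair $26940.7024: forward overpriced → cash-and-carry (buy spot, short the forward).
At maturity, profit = |F_mkt − F*| = |27606 − 26940.7024| = $665 per tonne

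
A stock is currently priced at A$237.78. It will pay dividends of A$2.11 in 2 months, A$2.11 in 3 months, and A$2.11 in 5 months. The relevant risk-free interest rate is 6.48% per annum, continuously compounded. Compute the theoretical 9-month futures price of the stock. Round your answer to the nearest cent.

PV(dividends) I = 2.11·e^(−0.0648·2/12) + 2.11·e^(−0.0648·3/12) + 2.11·e^(−0.0648·5/12)
I = 2.0873 + 2.0761 + 2.0538 = 6.2172
F = (S − I)·e^(rT) = (237.78 − 6.2172) · e^(0.0648·9/12)
= 231.5628 · e^0.048600 = 231.5628 × 1.049800 = A$243.09

A$243.09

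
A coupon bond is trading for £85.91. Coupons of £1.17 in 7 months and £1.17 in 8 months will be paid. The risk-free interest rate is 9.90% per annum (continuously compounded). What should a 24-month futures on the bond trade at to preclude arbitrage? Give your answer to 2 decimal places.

£102.04

PV(coupons) I = 1.17·e^(−0.0990·7/12) + 1.17·e^(−0.0990·8/12)
I = 1.1043 + 1.0953 = 2.1996
F = (S − I)·e^(rT) = (85.91 − 2.1996) · e^(0.0990·24/12)
= 83.7104 · e^0.198000 = 83.7104 × 1.218962 = £102.04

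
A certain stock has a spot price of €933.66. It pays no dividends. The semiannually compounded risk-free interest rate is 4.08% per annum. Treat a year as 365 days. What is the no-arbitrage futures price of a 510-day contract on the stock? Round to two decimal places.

€987.87

F = S · (1+r/2)^(2T)
= 933.66 × 1.058057
F = €987.87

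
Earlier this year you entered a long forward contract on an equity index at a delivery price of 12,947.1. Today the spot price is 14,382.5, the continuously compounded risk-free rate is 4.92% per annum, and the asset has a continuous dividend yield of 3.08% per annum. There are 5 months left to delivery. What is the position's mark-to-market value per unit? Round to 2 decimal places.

1514.72

Current fair forward for the remaining 5 months: F = S·e^((r − q)·T), (r − q) = 0.0492 − 0.0308 = 0.0184
F = 14382.5 · e^(0.0184 × 5/12) = 14382.5 × 1.00769613 = 14493.1896
Value of long forward = (F − K)·e^(−rT) = (14493.1896 − 12947.1) · e^(−0.0492·5/12)
= 1546.0896 × 0.97970870 = 1514.72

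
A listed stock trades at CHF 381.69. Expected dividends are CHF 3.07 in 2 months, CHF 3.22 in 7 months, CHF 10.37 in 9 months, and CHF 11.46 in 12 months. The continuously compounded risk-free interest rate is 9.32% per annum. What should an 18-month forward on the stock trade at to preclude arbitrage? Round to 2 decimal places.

PV(dividends) I = 3.07·e^(−0.0932·2/12) + 3.22·e^(−0.0932·7/12) + 10.37·e^(−0.0932·9/12) + 11.46·e^(−0.0932·12/12)
I = 3.0227 + 3.0496 + 9.6699 + 10.4402 = 26.1824
F = (S − I)·e^(rT) = (381.69 − 26.1824) · e^(0.0932·18/12)
= 355.5076 · e^0.139800 = 355.5076 × 1.150044 = CHF 408.85

CHF 408.85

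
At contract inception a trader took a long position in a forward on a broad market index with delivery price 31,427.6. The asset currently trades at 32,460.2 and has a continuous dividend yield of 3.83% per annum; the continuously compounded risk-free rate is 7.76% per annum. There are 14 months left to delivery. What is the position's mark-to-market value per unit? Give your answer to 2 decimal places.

2334.35

Current fair forward for the remaining 14 months: F = S·e^((r − q)·T), (r − q) = 0.0776 − 0.0383 = 0.0393
F = 32460.2 · e^(0.0393 × 14/12) = 32460.2 × 1.04691736 = 33983.1469
Value of long forward = (F − K)·e^(−rT) = (33983.1469 − 31427.6) · e^(−0.0776·14/12)
= 2555.5469 × 0.91344389 = 2334.35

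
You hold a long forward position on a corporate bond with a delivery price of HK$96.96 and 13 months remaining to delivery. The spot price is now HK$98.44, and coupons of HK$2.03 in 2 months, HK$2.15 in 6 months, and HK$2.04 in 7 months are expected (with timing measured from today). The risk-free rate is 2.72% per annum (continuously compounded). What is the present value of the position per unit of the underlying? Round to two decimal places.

PV(remaining coupons) I = 2.03·e^(−0.0272·2/12) + 2.15·e^(−0.0272·6/12) + 2.04·e^(−0.0272·7/12) = 6.1497
Current forward F = (S − I)·e^(rT) = (98.44 − 6.1497)·e^(0.0272·13/12) = 92.2903 × 1.029905 = 95.0502
Value (long) = (F − K)·e^(−rT) = (95.0502 − 96.96) × 0.970963 = -1.8543
Value = -HK$1.85

-HK$1.85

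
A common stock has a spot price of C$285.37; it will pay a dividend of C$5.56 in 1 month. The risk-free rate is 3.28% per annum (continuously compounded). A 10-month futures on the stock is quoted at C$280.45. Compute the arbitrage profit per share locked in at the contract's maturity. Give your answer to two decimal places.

PV(dividends) I = 5.56·e^(−0.0328·1/12) = 5.5448
Fair futures F* = (S − I)·e^(rT) = (285.37 − 5.5448)·e^0.027333 = 279.8252 × 1.027710 = 287.5792
Market C$280.45 < fair 287.5792: forward underpriced → reverse cash-and-carry (short the stock, invest proceeds at r, pay the dividends, go long the forward).
Profit at T = |F_mkt − F*| = |280.45 − 287.5792| = C$7.13 per share

C$7.13 per share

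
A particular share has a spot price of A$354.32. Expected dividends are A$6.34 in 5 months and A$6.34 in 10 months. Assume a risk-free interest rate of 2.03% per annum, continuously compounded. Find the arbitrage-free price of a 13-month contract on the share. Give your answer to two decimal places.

A$349.40

PV(dividends) I = 6.34·e^(−0.0203·5/12) + 6.34·e^(−0.0203·10/12)
I = 6.2866 + 6.2337 = 12.5203
F = (S − I)·e^(rT) = (354.32 − 12.5203) · e^(0.0203·13/12)
= 341.7997 · e^0.021992 = 341.7997 × 1.022236 = A$349.40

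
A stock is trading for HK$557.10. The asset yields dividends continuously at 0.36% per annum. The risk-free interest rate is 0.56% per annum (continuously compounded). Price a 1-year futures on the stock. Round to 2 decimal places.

F = S·e^((r − q)T) = 557.10 · e^((0.0056 − 0.0036) × 1)
= 557.10 · e^0.002000 = 557.10 × 1.002002
F = HK$558.22

HK$558.22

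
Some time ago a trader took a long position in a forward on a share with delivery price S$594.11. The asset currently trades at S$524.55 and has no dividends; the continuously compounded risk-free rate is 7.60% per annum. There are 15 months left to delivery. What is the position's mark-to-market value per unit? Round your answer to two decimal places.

Current fair forward for the remaining 15 months: F = S·e^(r·T), r = 0.0760
F = 524.55 · e^(0.0760 × 15/12) = 524.55 × 1.099659 = 576.8261
Value of long forward = (F − K)·e^(−rT) = (576.8261 − 594.11) · e^(−0.0760·15/12)
= -17.2839 × 0.909373 = -15.72

-S$15.72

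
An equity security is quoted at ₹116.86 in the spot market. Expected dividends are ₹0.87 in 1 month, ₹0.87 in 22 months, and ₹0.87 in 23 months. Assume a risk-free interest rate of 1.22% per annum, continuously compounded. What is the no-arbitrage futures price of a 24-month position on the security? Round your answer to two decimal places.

₹117.11

PV(dividends) I = 0.87·e^(−0.0122·1/12) + 0.87·e^(−0.0122·22/12) + 0.87·e^(−0.0122·23/12)
I = 0.8691 + 0.8508 + 0.8499 = 2.5698
F = (S − I)·e^(rT) = (116.86 − 2.5698) · e^(0.0122·24/12)
= 114.2902 · e^0.024400 = 114.2902 × 1.024700 = ₹117.11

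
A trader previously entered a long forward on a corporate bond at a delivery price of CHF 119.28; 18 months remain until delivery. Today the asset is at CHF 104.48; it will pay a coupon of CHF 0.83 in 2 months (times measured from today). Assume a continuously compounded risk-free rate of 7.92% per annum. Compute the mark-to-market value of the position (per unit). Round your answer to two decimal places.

-CHF 2.26

PV(remaining coupons) I = 0.83·e^(−0.0792·2/12) = 0.8191
Current forward F = (S − I)·e^(rT) = (104.48 − 0.8191)·e^(0.0792·18/12) = 103.6609 × 1.126145 = 116.7372
Value (long) = (F − K)·e^(−rT) = (116.7372 − 119.28) × 0.887985 = -2.2580
Value = -CHF 2.26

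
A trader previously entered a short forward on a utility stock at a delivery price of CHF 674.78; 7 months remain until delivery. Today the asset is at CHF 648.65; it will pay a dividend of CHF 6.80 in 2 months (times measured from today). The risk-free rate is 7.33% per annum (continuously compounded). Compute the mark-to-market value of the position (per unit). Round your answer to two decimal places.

PV(remaining dividends) I = 6.80·e^(−0.0733·2/12) = 6.7174
Current forward F = (S − I)·e^(rT) = (648.65 − 6.7174)·e^(0.0733·7/12) = 641.9326 × 1.043686 = 669.9761
Value (long) = (F − K)·e^(−rT) = (669.9761 − 674.78) × 0.958143 = -4.6028
Short position value = −(long value) = CHF 4.60

CHF 4.60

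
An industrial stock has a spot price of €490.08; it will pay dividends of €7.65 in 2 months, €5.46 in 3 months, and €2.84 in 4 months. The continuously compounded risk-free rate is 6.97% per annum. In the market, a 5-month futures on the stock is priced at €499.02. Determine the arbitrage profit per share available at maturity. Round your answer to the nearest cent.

€10.66 per share

PV(dividends) I = 7.65·e^(−0.0697·2/12) + 5.46·e^(−0.0697·3/12) + 2.84·e^(−0.0697·4/12) = 15.7021
Fair futures F* = (S − I)·e^(rT) = (490.08 − 15.7021)·e^0.029042 = 474.3779 × 1.029468 = 488.3569
Market €499.02 > fair 488.3569: forward overpriced → cash-and-carry (borrow at r, buy the stock and collect the dividends, short the forward).
Profit at T = |F_mkt − F*| = |499.02 − 488.3569| = €10.66 per share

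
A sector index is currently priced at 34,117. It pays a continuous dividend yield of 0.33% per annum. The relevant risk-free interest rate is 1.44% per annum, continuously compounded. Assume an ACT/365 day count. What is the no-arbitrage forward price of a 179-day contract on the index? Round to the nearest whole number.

34,303

F = S·e^((r − q)T) = 34117 · e^((0.0144 − 0.0033) × 179/365)
= 34117 · e^0.005444 = 34117 × 1.005459
F = 34,303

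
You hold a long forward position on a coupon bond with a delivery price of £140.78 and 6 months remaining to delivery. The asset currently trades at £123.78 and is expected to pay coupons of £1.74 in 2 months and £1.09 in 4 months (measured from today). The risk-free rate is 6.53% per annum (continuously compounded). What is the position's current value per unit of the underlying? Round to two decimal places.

PV(remaining coupons) I = 1.74·e^(−0.0653·2/12) + 1.09·e^(−0.0653·4/12) = 2.7877
Current forward F = (S − I)·e^(rT) = (123.78 − 2.7877)·e^(0.0653·6/12) = 120.9923 × 1.033189 = 125.0079
Value (long) = (F − K)·e^(−rT) = (125.0079 − 140.78) × 0.967877 = -15.2655
Value = -£15.27

-£15.27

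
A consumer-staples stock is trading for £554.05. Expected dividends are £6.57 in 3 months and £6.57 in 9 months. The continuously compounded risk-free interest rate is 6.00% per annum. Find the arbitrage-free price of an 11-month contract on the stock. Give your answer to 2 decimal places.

PV(dividends) I = 6.57·e^(−0.0600·3/12) + 6.57·e^(−0.0600·9/12)
I = 6.4722 + 6.2809 = 12.7531
F = (S − I)·e^(rT) = (554.05 − 12.7531) · e^(0.0600·11/12)
= 541.2969 · e^0.055000 = 541.2969 × 1.056541 = £571.90

£571.90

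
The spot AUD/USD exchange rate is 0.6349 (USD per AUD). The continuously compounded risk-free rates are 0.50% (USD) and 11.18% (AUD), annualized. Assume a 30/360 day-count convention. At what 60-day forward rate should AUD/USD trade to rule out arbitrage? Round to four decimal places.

F = S·e^((r_USD − r_AUD)T) = 0.6349 · e^((0.0050 − 0.1118) × 60/360)
= 0.6349 · e^-0.017800 = 0.6349 × 0.982357
F = 0.6237 USD per AUD

0.6237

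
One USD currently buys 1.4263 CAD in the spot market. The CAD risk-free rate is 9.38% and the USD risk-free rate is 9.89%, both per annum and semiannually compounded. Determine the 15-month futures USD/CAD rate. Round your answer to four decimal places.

By covered interest parity, F = S · (1+r_CAD/2)^(2T) / (1+r_USD/2)^(2T)
= 1.4263 × 1.121406 / 1.128247 = 1.4263 × 0.993937
F = 1.4177 CAD per USD

1.4177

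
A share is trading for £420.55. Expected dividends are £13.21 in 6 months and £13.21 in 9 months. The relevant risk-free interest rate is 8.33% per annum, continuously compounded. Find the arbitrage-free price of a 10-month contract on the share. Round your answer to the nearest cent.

PV(dividends) I = 13.21·e^(−0.0833·6/12) + 13.21·e^(−0.0833·9/12)
I = 12.6711 + 12.4100 = 25.0811
F = (S − I)·e^(rT) = (420.55 − 25.0811) · e^(0.0833·10/12)
= 395.4689 · e^0.069417 = 395.4689 × 1.071883 = £423.90

£423.90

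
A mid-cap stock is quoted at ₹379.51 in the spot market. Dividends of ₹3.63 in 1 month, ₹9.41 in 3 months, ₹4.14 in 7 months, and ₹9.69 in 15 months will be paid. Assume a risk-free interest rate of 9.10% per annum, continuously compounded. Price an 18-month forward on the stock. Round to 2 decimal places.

₹405.93

PV(dividends) I = 3.63·e^(−0.0910·1/12) + 9.41·e^(−0.0910·3/12) + 4.14·e^(−0.0910·7/12) + 9.69·e^(−0.0910·15/12)
I = 3.6026 + 9.1983 + 3.9260 + 8.6481 = 25.3750
F = (S − I)·e^(rT) = (379.51 − 25.3750) · e^(0.0910·18/12)
= 354.1350 · e^0.136500 = 354.1350 × 1.146255 = ₹405.93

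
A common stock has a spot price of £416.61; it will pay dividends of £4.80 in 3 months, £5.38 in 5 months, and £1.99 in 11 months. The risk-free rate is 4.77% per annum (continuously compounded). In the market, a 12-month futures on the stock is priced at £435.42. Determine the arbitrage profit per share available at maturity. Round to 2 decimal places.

£10.96 per share

PV(dividends) I = 4.80·e^(−0.0477·3/12) + 5.38·e^(−0.0477·5/12) + 1.99·e^(−0.0477·11/12) = 11.9221
Fair futures F* = (S − I)·e^(rT) = (416.61 − 11.9221)·e^0.047700 = 404.6879 × 1.048856 = 424.4593
Market £435.42 > fair 424.4593: forward overpriced → cash-and-carry (borrow at r, buy the stock and collect the dividends, short the forward).
Profit at T = |F_mkt − F*| = |435.42 − 424.4593| = £10.96 per share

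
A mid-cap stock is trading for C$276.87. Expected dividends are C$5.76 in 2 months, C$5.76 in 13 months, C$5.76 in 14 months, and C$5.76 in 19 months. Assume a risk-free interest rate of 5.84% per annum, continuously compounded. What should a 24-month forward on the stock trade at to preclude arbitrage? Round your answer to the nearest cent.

C$286.74

PV(dividends) I = 5.76·e^(−0.0584·2/12) + 5.76·e^(−0.0584·13/12) + 5.76·e^(−0.0584·14/12) + 5.76·e^(−0.0584·19/12)
I = 5.7042 + 5.4069 + 5.3806 + 5.2513 = 21.7430
F = (S − I)·e^(rT) = (276.87 − 21.7430) · e^(0.0584·24/12)
= 255.1270 · e^0.116800 = 255.1270 × 1.123895 = C$286.74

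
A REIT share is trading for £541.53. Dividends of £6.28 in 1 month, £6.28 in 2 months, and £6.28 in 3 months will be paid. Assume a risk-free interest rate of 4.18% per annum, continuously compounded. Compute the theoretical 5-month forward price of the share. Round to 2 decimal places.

PV(dividends) I = 6.28·e^(−0.0418·1/12) + 6.28·e^(−0.0418·2/12) + 6.28·e^(−0.0418·3/12)
I = 6.2582 + 6.2364 + 6.2147 = 18.7093
F = (S − I)·e^(rT) = (541.53 − 18.7093) · e^(0.0418·5/12)
= 522.8207 · e^0.017417 = 522.8207 × 1.017570 = £532.01

£532.01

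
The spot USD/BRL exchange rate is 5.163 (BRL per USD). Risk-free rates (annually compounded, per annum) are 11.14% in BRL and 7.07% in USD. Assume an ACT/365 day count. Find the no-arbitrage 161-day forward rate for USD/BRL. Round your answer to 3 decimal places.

By covered interest parity, F = S · (1+r_BRL)^T / (1+r_USD)^T
= 5.163 × 1.047691 / 1.030591 = 5.163 × 1.016592
F = 5.249 BRL per USD

5.249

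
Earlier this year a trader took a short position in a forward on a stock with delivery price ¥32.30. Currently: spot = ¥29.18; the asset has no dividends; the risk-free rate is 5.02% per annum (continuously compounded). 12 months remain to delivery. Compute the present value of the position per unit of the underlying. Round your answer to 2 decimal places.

Current fair forward for the remaining 12 months: F = S·e^(r·T), r = 0.0502
F = 29.18 · e^(0.0502 × 12/12) = 29.18 × 1.051481 = 30.6822
Value of long forward = (F − K)·e^(−rT) = (30.6822 − 32.30) · e^(−0.0502·12/12)
= -1.6178 × 0.951039 = -1.54
Short position value = −(long value) = ¥1.54

¥1.54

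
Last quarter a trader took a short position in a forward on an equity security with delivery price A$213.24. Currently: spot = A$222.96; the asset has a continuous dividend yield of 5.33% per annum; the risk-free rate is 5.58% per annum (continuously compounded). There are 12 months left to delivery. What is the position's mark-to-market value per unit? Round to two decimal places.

-A$9.72

Current fair forward for the remaining 12 months: F = S·e^((r − q)·T), (r − q) = 0.0558 − 0.0533 = 0.0025
F = 222.96 · e^(0.0025 × 12/12) = 222.96 × 1.002503 = 223.5181
Value of long forward = (F − K)·e^(−rT) = (223.5181 − 213.24) · e^(−0.0558·12/12)
= 10.2781 × 0.945728 = 9.72
Short position value = −(long value) = -A$9.72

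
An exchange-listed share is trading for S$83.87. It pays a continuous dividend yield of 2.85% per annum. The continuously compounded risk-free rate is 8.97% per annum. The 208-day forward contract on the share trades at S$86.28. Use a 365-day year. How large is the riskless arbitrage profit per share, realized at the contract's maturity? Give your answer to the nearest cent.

Fair forward: F* = S·e^(carry·T), with carry = (r − q) = 0.0897 − 0.0285 = 0.0612
F* = 83.87 · e^(0.0612 × 208/365) = 83.87 · e^0.034876 = 83.87 × 1.035491 = S$86.8466
Market S$86.28 < fair S$86.8466: forward underpriced → reverse cash-and-carry (short spot, go long the forward).
At maturity, profit = |F_mkt − F*| = |86.28 − 86.8466| = S$0.57 per share

S$0.57 per share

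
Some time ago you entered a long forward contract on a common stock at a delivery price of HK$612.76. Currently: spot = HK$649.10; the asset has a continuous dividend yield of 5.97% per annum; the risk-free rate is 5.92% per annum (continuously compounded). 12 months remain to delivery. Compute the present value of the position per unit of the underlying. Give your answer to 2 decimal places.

HK$33.95

Current fair forward for the remaining 12 months: F = S·e^((r − q)·T), (r − q) = 0.0592 − 0.0597 = -0.0005
F = 649.10 · e^(-0.0005 × 12/12) = 649.10 × 0.999500 = 648.7755
Value of long forward = (F − K)·e^(−rT) = (648.7755 − 612.76) · e^(−0.0592·12/12)
= 36.0155 × 0.942518 = 33.95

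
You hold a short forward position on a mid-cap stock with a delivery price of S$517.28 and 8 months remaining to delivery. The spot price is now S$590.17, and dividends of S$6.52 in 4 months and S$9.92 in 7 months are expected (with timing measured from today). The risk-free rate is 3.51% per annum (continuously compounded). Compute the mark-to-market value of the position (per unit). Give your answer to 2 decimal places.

PV(remaining dividends) I = 6.52·e^(−0.0351·4/12) + 9.92·e^(−0.0351·7/12) = 16.1631
Current forward F = (S − I)·e^(rT) = (590.17 − 16.1631)·e^(0.0351·8/12) = 574.0069 × 1.023676 = 587.5971
Value (long) = (F − K)·e^(−rT) = (587.5971 − 517.28) × 0.976872 = 68.6908
Short position value = −(long value) = -S$68.69

-S$68.69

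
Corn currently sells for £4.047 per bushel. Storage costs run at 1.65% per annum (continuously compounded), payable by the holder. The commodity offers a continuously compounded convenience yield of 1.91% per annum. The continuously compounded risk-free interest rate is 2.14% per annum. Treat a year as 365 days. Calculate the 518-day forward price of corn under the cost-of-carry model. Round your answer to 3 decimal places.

Net carry = r + u − y = 0.0214 + 0.0165 − 0.0191 = 0.0188
F = S·e^((r+u−y)T) = 4.047 · e^(0.0188 × 518/365) = 4.047 · e^0.026681
= 4.047 × 1.027040 = £4.156 per bushel

£4.156 per bushel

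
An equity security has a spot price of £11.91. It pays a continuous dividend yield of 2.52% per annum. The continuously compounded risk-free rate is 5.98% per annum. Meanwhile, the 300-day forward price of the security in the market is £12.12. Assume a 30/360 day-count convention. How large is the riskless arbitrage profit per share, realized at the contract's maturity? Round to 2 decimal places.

Fair forward: F* = S·e^(carry·T), with carry = (r − q) = 0.0598 − 0.0252 = 0.0346
F* = 11.91 · e^(0.0346 × 300/360) = 11.91 · e^0.028833 = 11.91 × 1.029253 = £12.2584
Market £12.12 < fair £12.2584: forward underpriced → reverse cash-and-carry (short spot, go long the forward).
At maturity, profit = |F_mkt − F*| = |12.12 − 12.2584| = £0.14 per share

£0.14 per share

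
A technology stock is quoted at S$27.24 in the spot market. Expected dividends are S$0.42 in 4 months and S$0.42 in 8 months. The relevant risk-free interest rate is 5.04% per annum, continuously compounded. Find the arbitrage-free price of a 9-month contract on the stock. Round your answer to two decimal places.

PV(dividends) I = 0.42·e^(−0.0504·4/12) + 0.42·e^(−0.0504·8/12)
I = 0.4130 + 0.4061 = 0.8191
F = (S − I)·e^(rT) = (27.24 − 0.8191) · e^(0.0504·9/12)
= 26.4209 · e^0.037800 = 26.4209 × 1.038524 = S$27.44

S$27.44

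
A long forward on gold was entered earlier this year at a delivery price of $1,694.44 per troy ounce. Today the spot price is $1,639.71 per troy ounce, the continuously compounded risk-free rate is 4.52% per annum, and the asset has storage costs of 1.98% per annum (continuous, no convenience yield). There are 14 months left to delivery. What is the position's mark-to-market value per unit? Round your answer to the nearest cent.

Current fair forward for the remaining 14 months: F = S·e^((r + u)·T), (r + u) = 0.0452 + 0.0198 = 0.0650
F = 1639.71 · e^(0.0650 × 14/12) = 1639.71 × 1.07878276 = 1768.8909
Value of long forward = (F − K)·e^(−rT) = (1768.8909 − 1694.44) · e^(−0.0452·14/12)
= 74.4509 × 0.94863295 = 70.63

$70.63 per troy ounce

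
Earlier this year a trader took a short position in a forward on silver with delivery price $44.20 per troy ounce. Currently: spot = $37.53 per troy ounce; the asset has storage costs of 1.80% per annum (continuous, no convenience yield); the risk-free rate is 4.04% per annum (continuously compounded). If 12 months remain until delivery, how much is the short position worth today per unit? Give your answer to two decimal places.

$4.24 per troy ounce

Current fair forward for the remaining 12 months: F = S·e^((r + u)·T), (r + u) = 0.0404 + 0.0180 = 0.0584
F = 37.53 · e^(0.0584 × 12/12) = 37.53 × 1.060139 = 39.7870
Value of long forward = (F − K)·e^(−rT) = (39.7870 − 44.20) · e^(−0.0404·12/12)
= -4.4130 × 0.960405 = -4.24
Short position value = −(long value) = $4.24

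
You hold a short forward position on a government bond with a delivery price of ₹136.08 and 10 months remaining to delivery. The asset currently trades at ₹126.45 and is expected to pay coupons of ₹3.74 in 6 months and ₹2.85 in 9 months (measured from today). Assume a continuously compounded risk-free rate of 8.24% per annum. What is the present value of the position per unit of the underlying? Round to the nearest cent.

PV(remaining coupons) I = 3.74·e^(−0.0824·6/12) + 2.85·e^(−0.0824·9/12) = 6.2682
Current forward F = (S − I)·e^(rT) = (126.45 − 6.2682)·e^(0.0824·10/12) = 120.1818 × 1.071079 = 128.7242
Value (long) = (F − K)·e^(−rT) = (128.7242 − 136.08) × 0.933638 = -6.8677
Short position value = −(long value) = ₹6.87

₹6.87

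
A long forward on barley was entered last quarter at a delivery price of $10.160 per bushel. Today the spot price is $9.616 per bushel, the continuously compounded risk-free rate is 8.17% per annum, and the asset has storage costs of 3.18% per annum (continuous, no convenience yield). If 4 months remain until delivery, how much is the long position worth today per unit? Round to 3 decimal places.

Current fair forward for the remaining 4 months: F = S·e^((r + u)·T), (r + u) = 0.0817 + 0.0318 = 0.1135
F = 9.616 · e^(0.1135 × 4/12) = 9.616 × 1.038558 = 9.9868
Value of long forward = (F − K)·e^(−rT) = (9.9868 − 10.160) · e^(−0.0817·4/12)
= -0.1732 × 0.973134 = -0.169

-$0.169 per bushel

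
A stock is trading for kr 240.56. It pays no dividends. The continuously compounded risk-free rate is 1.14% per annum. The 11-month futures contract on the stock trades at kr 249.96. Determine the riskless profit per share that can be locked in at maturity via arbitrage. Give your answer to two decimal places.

Fair futures: F* = S·e^(carry·T), with carry = r = 0.0114
F* = 240.56 · e^(0.0114 × 11/12) = 240.56 · e^0.010450 = 240.56 × 1.010505 = kr 243.0871
Market kr 249.96 > fair kr 243.0871: forward overpriced → cash-and-carry (buy spot, short the forward).
At maturity, profit = |F_mkt − F*| = |249.96 − 243.0871| = kr 6.87 per share

kr 6.87 per share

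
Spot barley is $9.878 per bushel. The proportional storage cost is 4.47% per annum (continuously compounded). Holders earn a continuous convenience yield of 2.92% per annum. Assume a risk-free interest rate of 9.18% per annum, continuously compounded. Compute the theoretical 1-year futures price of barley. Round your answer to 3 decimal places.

Net carry = r + u − y = 0.0918 + 0.0447 − 0.0292 = 0.1073
F = S·e^((r+u−y)T) = 9.878 · e^(0.1073 × 1) = 9.878 · e^0.107300
= 9.878 × 1.113268 = $10.997 per bushel

$10.997 per bushel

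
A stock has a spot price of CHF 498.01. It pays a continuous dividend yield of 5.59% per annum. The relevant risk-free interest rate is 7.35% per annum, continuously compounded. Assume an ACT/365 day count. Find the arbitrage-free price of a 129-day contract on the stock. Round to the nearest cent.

F = S·e^((r − q)T) = 498.01 · e^((0.0735 − 0.0559) × 129/365)
= 498.01 · e^0.006220 = 498.01 × 1.006239
F = CHF 501.12

CHF 501.12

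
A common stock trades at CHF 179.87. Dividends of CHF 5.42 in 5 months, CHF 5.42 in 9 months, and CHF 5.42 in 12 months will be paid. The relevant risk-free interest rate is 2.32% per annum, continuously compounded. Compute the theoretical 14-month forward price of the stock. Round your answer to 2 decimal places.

CHF 168.38

PV(dividends) I = 5.42·e^(−0.0232·5/12) + 5.42·e^(−0.0232·9/12) + 5.42·e^(−0.0232·12/12)
I = 5.3679 + 5.3265 + 5.2957 = 15.9901
F = (S − I)·e^(rT) = (179.87 − 15.9901) · e^(0.0232·14/12)
= 163.8799 · e^0.027067 = 163.8799 × 1.027437 = CHF 168.38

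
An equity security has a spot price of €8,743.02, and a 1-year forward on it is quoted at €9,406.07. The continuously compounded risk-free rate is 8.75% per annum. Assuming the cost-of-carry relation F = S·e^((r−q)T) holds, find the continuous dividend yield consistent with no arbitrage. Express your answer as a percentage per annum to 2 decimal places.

1.44%

From F = S·e^((r−q)T): (r − q) = ln(F/S)/T
ln(9406.07/8743.02) = ln(1.075838) = 0.073100
(r − q) = 0.073100 / (1) = 0.073100
q = r − ln(F/S)/T = 0.0875 − 0.073100 = 0.014400
q = 1.44%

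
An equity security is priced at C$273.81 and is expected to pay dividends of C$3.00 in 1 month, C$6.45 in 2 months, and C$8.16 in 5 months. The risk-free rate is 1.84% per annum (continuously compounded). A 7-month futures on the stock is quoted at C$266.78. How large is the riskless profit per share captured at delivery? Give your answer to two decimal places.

C$7.73 per share

PV(dividends) I = 3.00·e^(−0.0184·1/12) + 6.45·e^(−0.0184·2/12) + 8.16·e^(−0.0184·5/12) = 17.5233
Fair futures F* = (S − I)·e^(rT) = (273.81 − 17.5233)·e^0.010733 = 256.2867 × 1.010791 = 259.0523
Market C$266.78 > fair 259.0523: forward overpriced → cash-and-carry (borrow at r, buy the stock and collect the dividends, short the forward).
Profit at T = |F_mkt − F*| = |266.78 − 259.0523| = C$7.73 per share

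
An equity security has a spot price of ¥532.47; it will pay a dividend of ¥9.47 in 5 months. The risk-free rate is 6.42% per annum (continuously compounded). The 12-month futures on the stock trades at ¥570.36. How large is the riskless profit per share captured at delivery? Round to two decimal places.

¥12.42 per share

PV(dividends) I = 9.47·e^(−0.0642·5/12) = 9.2200
Fair futures F* = (S − I)·e^(rT) = (532.47 − 9.2200)·e^0.064200 = 523.2500 × 1.066306 = 557.9446
Market ¥570.36 > fair 557.9446: forward overpriced → cash-and-carry (borrow at r, buy the stock and collect the dividends, short the forward).
Profit at T = |F_mkt − F*| = |570.36 − 557.9446| = ¥12.42 per share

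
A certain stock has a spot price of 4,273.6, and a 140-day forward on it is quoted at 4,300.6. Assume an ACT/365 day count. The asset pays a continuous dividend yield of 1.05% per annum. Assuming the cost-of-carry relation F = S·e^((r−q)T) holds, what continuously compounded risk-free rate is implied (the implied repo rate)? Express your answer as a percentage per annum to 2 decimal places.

2.69%

From F = S·e^((r−q)T): (r − q) = ln(F/S)/T
ln(4300.6/4273.6) = ln(1.006318) = 0.006298
(r − q) = 0.006298 / (140/365) = 0.016420
r = ln(F/S)/T + q = 0.016420 + 0.0105 = 0.026920
r = 2.69%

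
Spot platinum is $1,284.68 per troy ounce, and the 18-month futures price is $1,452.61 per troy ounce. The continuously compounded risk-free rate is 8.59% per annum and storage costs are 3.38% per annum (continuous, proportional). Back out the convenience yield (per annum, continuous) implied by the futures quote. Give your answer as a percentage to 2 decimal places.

F = S·e^((r+u−y)T) ⇒ (r+u−y) = ln(F/S)/T
ln(1452.61/1284.68) = 0.122852; /T ⇒ 0.081901
y = r + u − ln(F/S)/T = 0.0859 + 0.0338 − 0.081901 = 0.037799
y = 3.78%

3.78%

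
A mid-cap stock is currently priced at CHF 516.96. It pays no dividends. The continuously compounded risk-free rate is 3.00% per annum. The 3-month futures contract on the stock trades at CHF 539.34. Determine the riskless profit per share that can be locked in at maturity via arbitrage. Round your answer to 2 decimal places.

CHF 18.49 per share

Fair futures: F* = S·e^(carry·T), with carry = r = 0.0300
F* = 516.96 · e^(0.0300 × 3/12) = 516.96 · e^0.007500 = 516.96 × 1.007528 = CHF 520.8517
Market CHF 539.34 > fair CHF 520.8517: forward overpriced → cash-and-carry (buy spot, short the forward).
At maturity, profit = |F_mkt − F*| = |539.34 − 520.8517| = CHF 18.49 per share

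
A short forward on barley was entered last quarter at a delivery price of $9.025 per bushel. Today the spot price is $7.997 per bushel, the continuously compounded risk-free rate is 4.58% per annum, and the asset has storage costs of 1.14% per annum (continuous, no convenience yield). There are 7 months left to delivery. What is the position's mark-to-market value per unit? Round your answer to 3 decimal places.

Current fair forward for the remaining 7 months: F = S·e^((r + u)·T), (r + u) = 0.0458 + 0.0114 = 0.0572
F = 7.997 · e^(0.0572 × 7/12) = 7.997 × 1.033930 = 8.2683
Value of long forward = (F − K)·e^(−rT) = (8.2683 − 9.025) · e^(−0.0458·7/12)
= -0.7567 × 0.973637 = -0.737
Short position value = −(long value) = $0.737

$0.737 per bushel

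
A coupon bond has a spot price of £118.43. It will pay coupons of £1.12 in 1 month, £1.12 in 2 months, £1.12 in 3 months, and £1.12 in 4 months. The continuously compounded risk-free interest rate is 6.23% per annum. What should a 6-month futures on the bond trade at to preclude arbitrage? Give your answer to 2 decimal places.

PV(coupons) I = 1.12·e^(−0.0623·1/12) + 1.12·e^(−0.0623·2/12) + 1.12·e^(−0.0623·3/12) + 1.12·e^(−0.0623·4/12)
I = 1.1142 + 1.1084 + 1.1027 + 1.0970 = 4.4223
F = (S − I)·e^(rT) = (118.43 − 4.4223) · e^(0.0623·6/12)
= 114.0077 · e^0.031150 = 114.0077 × 1.031640 = £117.61

£117.61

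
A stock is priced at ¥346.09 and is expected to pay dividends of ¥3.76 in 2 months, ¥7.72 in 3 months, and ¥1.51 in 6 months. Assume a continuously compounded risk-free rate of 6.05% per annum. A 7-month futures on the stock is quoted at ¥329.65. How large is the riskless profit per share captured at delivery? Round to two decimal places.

PV(dividends) I = 3.76·e^(−0.0605·2/12) + 7.72·e^(−0.0605·3/12) + 1.51·e^(−0.0605·6/12) = 12.7914
Fair futures F* = (S − I)·e^(rT) = (346.09 − 12.7914)·e^0.035292 = 333.2986 × 1.035922 = 345.2714
Market ¥329.65 < fair 345.2714: forward underpriced → reverse cash-and-carry (short the stock, invest proceeds at r, pay the dividends, go long the forward).
Profit at T = |F_mkt − F*| = |329.65 − 345.2714| = ¥15.62 per share

¥15.62 per share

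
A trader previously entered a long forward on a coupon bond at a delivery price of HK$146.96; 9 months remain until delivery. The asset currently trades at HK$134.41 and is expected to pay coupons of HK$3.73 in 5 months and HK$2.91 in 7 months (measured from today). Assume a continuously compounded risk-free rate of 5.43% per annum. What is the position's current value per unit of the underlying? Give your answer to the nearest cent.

-HK$13.15

PV(remaining coupons) I = 3.73·e^(−0.0543·5/12) + 2.91·e^(−0.0543·7/12) = 6.4658
Current forward F = (S − I)·e^(rT) = (134.41 − 6.4658)·e^(0.0543·9/12) = 127.9442 × 1.041566 = 133.2623
Value (long) = (F − K)·e^(−rT) = (133.2623 − 146.96) × 0.960093 = -13.1511
Value = -HK$13.15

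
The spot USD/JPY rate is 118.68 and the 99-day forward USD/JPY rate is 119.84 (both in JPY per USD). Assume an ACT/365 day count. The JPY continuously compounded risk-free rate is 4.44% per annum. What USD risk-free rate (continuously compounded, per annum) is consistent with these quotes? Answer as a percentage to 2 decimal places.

0.85%

F = S·e^((r_JPY − r_USD)T) ⇒ r_USD = r_JPY − ln(F/S)/T
ln(119.84/118.68) = 0.009727; /(99/365) = 0.035862
r_USD = 0.0444 − 0.035862 = 0.008538
r_USD = 0.85%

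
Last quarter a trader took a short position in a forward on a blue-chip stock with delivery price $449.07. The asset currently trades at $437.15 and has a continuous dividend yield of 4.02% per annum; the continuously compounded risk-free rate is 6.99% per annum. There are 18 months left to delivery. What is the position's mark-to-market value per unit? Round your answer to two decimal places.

Current fair forward for the remaining 18 months: F = S·e^((r − q)·T), (r − q) = 0.0699 − 0.0402 = 0.0297
F = 437.15 · e^(0.0297 × 18/12) = 437.15 × 1.045557 = 457.0652
Value of long forward = (F − K)·e^(−rT) = (457.0652 − 449.07) · e^(−0.0699·18/12)
= 7.9952 × 0.900460 = 7.20
Short position value = −(long value) = -$7.20

-$7.20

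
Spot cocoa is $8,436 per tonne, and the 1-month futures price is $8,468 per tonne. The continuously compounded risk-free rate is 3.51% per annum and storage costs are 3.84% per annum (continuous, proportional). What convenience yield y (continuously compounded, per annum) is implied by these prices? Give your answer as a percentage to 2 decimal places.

2.81%

F = S·e^((r+u−y)T) ⇒ (r+u−y) = ln(F/S)/T
ln(8468/8436) = 0.003786; /T ⇒ 0.045432
y = r + u − ln(F/S)/T = 0.0351 + 0.0384 − 0.045432 = 0.028068
y = 2.81%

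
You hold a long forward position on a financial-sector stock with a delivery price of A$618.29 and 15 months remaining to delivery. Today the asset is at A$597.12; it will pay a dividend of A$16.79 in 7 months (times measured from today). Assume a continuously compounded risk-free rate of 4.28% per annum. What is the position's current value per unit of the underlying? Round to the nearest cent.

-A$5.34

PV(remaining dividends) I = 16.79·e^(−0.0428·7/12) = 16.3760
Current forward F = (S − I)·e^(rT) = (597.12 − 16.3760)·e^(0.0428·15/12) = 580.7440 × 1.054957 = 612.6599
Value (long) = (F − K)·e^(−rT) = (612.6599 − 618.29) × 0.947906 = -5.3368
Value = -A$5.34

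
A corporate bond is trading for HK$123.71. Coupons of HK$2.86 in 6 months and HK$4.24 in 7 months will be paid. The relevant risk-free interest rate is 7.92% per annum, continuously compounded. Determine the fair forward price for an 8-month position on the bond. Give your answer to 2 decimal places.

HK$123.25

PV(coupons) I = 2.86·e^(−0.0792·6/12) + 4.24·e^(−0.0792·7/12)
I = 2.7490 + 4.0486 = 6.7976
F = (S − I)·e^(rT) = (123.71 − 6.7976) · e^(0.0792·8/12)
= 116.9124 · e^0.052800 = 116.9124 × 1.054219 = HK$123.25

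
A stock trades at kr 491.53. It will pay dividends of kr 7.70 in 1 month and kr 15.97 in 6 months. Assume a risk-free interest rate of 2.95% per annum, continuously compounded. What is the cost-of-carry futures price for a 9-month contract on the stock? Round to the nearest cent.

kr 478.59

PV(dividends) I = 7.70·e^(−0.0295·1/12) + 15.97·e^(−0.0295·6/12)
I = 7.6811 + 15.7362 = 23.4173
F = (S − I)·e^(rT) = (491.53 − 23.4173) · e^(0.0295·9/12)
= 468.1127 · e^0.022125 = 468.1127 × 1.022372 = kr 478.59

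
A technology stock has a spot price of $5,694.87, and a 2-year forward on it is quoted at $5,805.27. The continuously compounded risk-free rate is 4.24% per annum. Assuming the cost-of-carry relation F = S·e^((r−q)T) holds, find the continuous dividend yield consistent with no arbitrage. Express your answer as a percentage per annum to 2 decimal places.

3.28%

From F = S·e^((r−q)T): (r − q) = ln(F/S)/T
ln(5805.27/5694.87) = ln(1.019386) = 0.019200
(r − q) = 0.019200 / (2) = 0.009600
q = r − ln(F/S)/T = 0.0424 − 0.009600 = 0.032800
q = 3.28%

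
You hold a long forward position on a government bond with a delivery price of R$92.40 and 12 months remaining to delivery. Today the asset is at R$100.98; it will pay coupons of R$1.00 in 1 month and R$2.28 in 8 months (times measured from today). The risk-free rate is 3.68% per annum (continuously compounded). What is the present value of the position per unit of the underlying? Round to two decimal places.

R$8.70

PV(remaining coupons) I = 1.00·e^(−0.0368·1/12) + 2.28·e^(−0.0368·8/12) = 3.2217
Current forward F = (S − I)·e^(rT) = (100.98 − 3.2217)·e^(0.0368·12/12) = 97.7583 × 1.037486 = 101.4229
Value (long) = (F − K)·e^(−rT) = (101.4229 − 92.40) × 0.963869 = 8.6969
Value = R$8.70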